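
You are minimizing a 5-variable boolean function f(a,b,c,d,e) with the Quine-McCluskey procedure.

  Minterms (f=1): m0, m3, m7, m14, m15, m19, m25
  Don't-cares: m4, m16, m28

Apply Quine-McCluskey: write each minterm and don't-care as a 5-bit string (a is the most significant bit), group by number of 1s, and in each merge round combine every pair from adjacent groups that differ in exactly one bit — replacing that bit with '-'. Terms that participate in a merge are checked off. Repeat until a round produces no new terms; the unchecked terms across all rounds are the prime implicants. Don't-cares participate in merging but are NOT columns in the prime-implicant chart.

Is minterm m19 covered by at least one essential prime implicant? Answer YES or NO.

[col 0] 00000*, 00011*, 00100*, 00111*, 01110*, 01111*, 10000*, 10011*, 11001, 11100
[col 1] -0000, -0011, 0-111, 00-00, 00-11, 0111-
Prime implicants: -0000, -0011, 0-111, 00-00, 00-11, 0111-, 11001, 11100
PI chart (minterm → PIs covering it):
  0 | -0000,00-00
  3 | -0011,00-11
  7 | 0-111,00-11
  14 | 0111-  (sole → essential)
  15 | 0-111,0111-
  19 | -0011  (sole → essential)
  25 | 11001  (sole → essential)
Essential prime implicants: -0011, 0111-, 11001

YES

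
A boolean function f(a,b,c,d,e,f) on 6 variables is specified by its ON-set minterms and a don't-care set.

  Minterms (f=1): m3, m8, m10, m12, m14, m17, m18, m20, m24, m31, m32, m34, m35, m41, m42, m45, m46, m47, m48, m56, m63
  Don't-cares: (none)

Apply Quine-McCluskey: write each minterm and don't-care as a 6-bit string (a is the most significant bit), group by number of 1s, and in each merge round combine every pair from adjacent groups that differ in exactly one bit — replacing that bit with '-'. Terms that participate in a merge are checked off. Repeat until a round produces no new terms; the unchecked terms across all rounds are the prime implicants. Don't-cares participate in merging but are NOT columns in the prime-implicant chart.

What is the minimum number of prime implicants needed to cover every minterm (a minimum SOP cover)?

Round 0: 000011✓ 001000✓ 001010✓ 001100✓ 001110✓ 010001 010010 010100 011000✓ 011111✓ 100000✓ 100010✓ 100011✓ 101001✓ 101010✓ 101101✓ 101110✓ 101111✓ 110000✓ 111000✓ 111111✓
Round 1: -00011 -01010✓ -01110✓ -11000 -11111 0-1000 001-00✓ 001-10✓ 0010-0✓ 0011-0✓ 1-0000 1-1111 10-010 1000-0 10001- 101-01 101-10✓ 1011-1 10111- 11-000
Round 2: -01-10 001--0
PIs = {-00011, -01-10, -11000, -11111, 0-1000, 001--0, 010001, 010010, 010100, 1-0000, 1-1111, 10-010, 1000-0, 10001-, 101-01, 1011-1, 10111-, 11-000}
Coverage chart:
  m3: -00011 ←essential
  m8: 0-1000,001--0
  m10: -01-10,001--0
  m12: 001--0 ←essential
  m14: -01-10,001--0
  m17: 010001 ←essential
  m18: 010010 ←essential
  m20: 010100 ←essential
  m24: -11000,0-1000
  m31: -11111 ←essential
  m32: 1-0000,1000-0
  m34: 10-010,1000-0,10001-
  m35: -00011,10001-
  m41: 101-01 ←essential
  m42: -01-10,10-010
  m45: 101-01,1011-1
  m46: -01-10,10111-
  m47: 1-1111,1011-1,10111-
  m48: 1-0000,11-000
  m56: -11000,11-000
  m63: -11111,1-1111
Essential: -00011, -11111, 001--0, 010001, 010010, 010100, 101-01
Petrick residual → -11000, 1-0000, 10-010, 10111-
Min cover (11 terms): b'c'd'ef + bcd'e'f' + bcdef + a'b'cf' + a'bc'd'e'f + a'bc'd'ef' + a'bc'de'f' + ac'd'e'f' + ab'd'ef' + ab'ce'f + ab'cde

11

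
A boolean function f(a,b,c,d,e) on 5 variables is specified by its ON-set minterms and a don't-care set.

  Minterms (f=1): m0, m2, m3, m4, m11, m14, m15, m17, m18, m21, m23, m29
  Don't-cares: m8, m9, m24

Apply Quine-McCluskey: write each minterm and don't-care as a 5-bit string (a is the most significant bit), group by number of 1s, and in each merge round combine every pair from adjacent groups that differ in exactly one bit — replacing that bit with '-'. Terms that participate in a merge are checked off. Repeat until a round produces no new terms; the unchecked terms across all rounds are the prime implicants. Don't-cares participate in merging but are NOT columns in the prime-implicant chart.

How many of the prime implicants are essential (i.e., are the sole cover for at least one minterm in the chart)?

Round 0: 00000✓ 00010✓ 00011✓ 00100✓ 01000✓ 01001✓ 01011✓ 01110✓ 01111✓ 10001✓ 10010✓ 10101✓ 10111✓ 11000✓ 11101✓
Round 1: -0010 -1000 0-000 0-011 00-00 000-0 0001- 01-11 010-1 0100- 0111- 1-101 10-01 101-1
PIs = {-0010, -1000, 0-000, 0-011, 00-00, 000-0, 0001-, 01-11, 010-1, 0100-, 0111-, 1-101, 10-01, 101-1}
Coverage chart:
  m0: 0-000,00-00,000-0
  m2: -0010,000-0,0001-
  m3: 0-011,0001-
  m4: 00-00 ←essential
  m11: 0-011,01-11,010-1
  m14: 0111- ←essential
  m15: 01-11,0111-
  m17: 10-01 ←essential
  m18: -0010 ←essential
  m21: 1-101,10-01,101-1
  m23: 101-1 ←essential
  m29: 1-101 ←essential
Essential: -0010, 00-00, 0111-, 1-101, 10-01, 101-1

6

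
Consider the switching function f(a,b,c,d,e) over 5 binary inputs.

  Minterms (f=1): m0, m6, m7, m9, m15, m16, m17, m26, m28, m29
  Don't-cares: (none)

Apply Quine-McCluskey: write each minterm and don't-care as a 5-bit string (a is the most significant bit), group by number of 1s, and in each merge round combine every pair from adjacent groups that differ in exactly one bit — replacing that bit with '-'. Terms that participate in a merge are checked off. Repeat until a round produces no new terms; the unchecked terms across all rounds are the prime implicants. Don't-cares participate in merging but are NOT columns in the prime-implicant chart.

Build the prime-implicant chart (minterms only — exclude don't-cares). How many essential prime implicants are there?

size-2^0 implicants → 00000(✓)  00110(✓)  00111(✓)  01001  01111(✓)  10000(✓)  10001(✓)  11010  11100(✓)  11101(✓)
size-2^1 implicants → -0000  0-111  0011-  1000-  1110-
Unchecked terms (primes): -0000, 0-111, 0011-, 01001, 1000-, 11010, 1110-
Minterm coverage:
  m0 ⊆ -0000 [E]
  m6 ⊆ 0011- [E]
  m7 ⊆ 0-111,0011-
  m9 ⊆ 01001 [E]
  m15 ⊆ 0-111 [E]
  m16 ⊆ -0000,1000-
  m17 ⊆ 1000- [E]
  m26 ⊆ 11010 [E]
  m28 ⊆ 1110- [E]
  m29 ⊆ 1110- [E]
E = {-0000, 0-111, 0011-, 01001, 1000-, 11010, 1110-}

7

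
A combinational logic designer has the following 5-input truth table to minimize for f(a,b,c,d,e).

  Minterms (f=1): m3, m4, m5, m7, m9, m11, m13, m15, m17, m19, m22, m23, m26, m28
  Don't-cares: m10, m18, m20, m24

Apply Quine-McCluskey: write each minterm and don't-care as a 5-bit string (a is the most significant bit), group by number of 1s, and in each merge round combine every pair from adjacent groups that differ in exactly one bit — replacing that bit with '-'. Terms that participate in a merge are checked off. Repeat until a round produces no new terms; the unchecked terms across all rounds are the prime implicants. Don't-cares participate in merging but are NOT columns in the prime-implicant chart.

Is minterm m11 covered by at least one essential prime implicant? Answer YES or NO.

YES

[col 0] 00011*, 00100*, 00101*, 00111*, 01001*, 01010*, 01011*, 01101*, 01111*, 10001*, 10010*, 10011*, 10100*, 10110*, 10111*, 11000*, 11010*, 11100*
[col 1] -0011*, -0100, -0111*, -1010, 0-011*, 0-101*, 0-111*, 00-11*, 001-1*, 0010-, 01-01*, 01-11*, 010-1*, 0101-, 011-1*, 1-010, 1-100, 10-10*, 10-11*, 100-1, 1001-*, 101-0, 1011-*, 11-00, 110-0
[col 2] -0-11, 0--11, 0-1-1, 01--1, 10-1-
Prime implicants: -0-11, -0100, -1010, 0--11, 0-1-1, 0010-, 01--1, 0101-, 1-010, 1-100, 10-1-, 100-1, 101-0, 11-00, 110-0
PI chart (minterm → PIs covering it):
  3 | -0-11,0--11
  4 | -0100,0010-
  5 | 0-1-1,0010-
  7 | -0-11,0--11,0-1-1
  9 | 01--1  (sole → essential)
  11 | 0--11,01--1,0101-
  13 | 0-1-1,01--1
  15 | 0--11,0-1-1,01--1
  17 | 100-1  (sole → essential)
  19 | -0-11,10-1-,100-1
  22 | 10-1-,101-0
  23 | -0-11,10-1-
  26 | -1010,1-010,110-0
  28 | 1-100,11-00
Essential prime implicants: 01--1, 100-1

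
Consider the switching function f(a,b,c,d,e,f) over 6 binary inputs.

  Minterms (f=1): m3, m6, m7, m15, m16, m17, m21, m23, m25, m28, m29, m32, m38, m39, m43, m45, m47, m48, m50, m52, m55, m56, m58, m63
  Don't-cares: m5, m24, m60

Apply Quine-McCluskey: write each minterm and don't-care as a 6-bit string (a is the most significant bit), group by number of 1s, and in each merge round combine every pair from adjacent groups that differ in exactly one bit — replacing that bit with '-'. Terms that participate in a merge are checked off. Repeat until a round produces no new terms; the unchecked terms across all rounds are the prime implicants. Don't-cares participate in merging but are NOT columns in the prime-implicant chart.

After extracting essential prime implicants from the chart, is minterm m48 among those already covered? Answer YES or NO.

YES

[col 0] 000011*, 000101*, 000110*, 000111*, 001111*, 010000*, 010001*, 010101*, 010111*, 011000*, 011001*, 011100*, 011101*, 100000*, 100110*, 100111*, 101011*, 101101*, 101111*, 110000*, 110010*, 110100*, 110111*, 111000*, 111010*, 111100*, 111111*
[col 1] -00110*, -00111*, -01111*, -10000*, -10111*, -11000*, -11100*, 0-0101*, 0-0111*, 00-111*, 000-11, 0001-1*, 00011-*, 01-000*, 01-001*, 01-101*, 010-01*, 01000-*, 0101-1*, 011-00*, 011-01*, 01100-*, 01110-*, 1-0000, 1-0111*, 1-1111*, 10-111*, 10011-*, 101-11, 1011-1, 11-000*, 11-010*, 11-100*, 11-111*, 110-00*, 1100-0*, 111-00*, 1110-0*
[col 2] --0111, -0-111, -0011-, -1-000, -11-00, 0-01-1, 01--01, 01-00-, 011-0-, 1--111, 11--00, 11-0-0
Prime implicants: --0111, -0-111, -0011-, -1-000, -11-00, 0-01-1, 000-11, 01--01, 01-00-, 011-0-, 1--111, 1-0000, 101-11, 1011-1, 11--00, 11-0-0
PI chart (minterm → PIs covering it):
  3 | 000-11  (sole → essential)
  6 | -0011-  (sole → essential)
  7 | --0111,-0-111,-0011-,0-01-1,000-11
  15 | -0-111  (sole → essential)
  16 | -1-000,01-00-
  17 | 01--01,01-00-
  21 | 0-01-1,01--01
  23 | --0111,0-01-1
  25 | 01--01,01-00-,011-0-
  28 | -11-00,011-0-
  29 | 01--01,011-0-
  32 | 1-0000  (sole → essential)
  38 | -0011-  (sole → essential)
  39 | --0111,-0-111,-0011-,1--111
  43 | 101-11  (sole → essential)
  45 | 1011-1  (sole → essential)
  47 | -0-111,1--111,101-11,1011-1
  48 | -1-000,1-0000,11--00,11-0-0
  50 | 11-0-0  (sole → essential)
  52 | 11--00  (sole → essential)
  55 | --0111,1--111
  56 | -1-000,-11-00,11--00,11-0-0
  58 | 11-0-0  (sole → essential)
  63 | 1--111  (sole → essential)
Essential prime implicants: -0-111, -0011-, 000-11, 1--111, 1-0000, 101-11, 1011-1, 11--00, 11-0-0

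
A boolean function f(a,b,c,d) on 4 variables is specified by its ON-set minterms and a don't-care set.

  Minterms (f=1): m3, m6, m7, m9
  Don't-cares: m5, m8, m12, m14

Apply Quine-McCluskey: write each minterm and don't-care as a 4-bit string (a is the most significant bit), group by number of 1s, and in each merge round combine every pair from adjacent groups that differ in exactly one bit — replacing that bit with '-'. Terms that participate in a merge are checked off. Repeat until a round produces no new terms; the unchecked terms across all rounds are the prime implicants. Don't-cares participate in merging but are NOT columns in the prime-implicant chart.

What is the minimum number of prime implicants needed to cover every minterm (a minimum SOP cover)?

[col 0] 0011*, 0101*, 0110*, 0111*, 1000*, 1001*, 1100*, 1110*
[col 1] -110, 0-11, 01-1, 011-, 1-00, 100-, 11-0
Prime implicants: -110, 0-11, 01-1, 011-, 1-00, 100-, 11-0
PI chart (minterm → PIs covering it):
  3 | 0-11  (sole → essential)
  6 | -110,011-
  7 | 0-11,01-1,011-
  9 | 100-  (sole → essential)
Essential prime implicants: 0-11, 100-
Petrick residual → -110
Minimum SOP uses 3 PIs: bcd' + a'cd + ab'c'

3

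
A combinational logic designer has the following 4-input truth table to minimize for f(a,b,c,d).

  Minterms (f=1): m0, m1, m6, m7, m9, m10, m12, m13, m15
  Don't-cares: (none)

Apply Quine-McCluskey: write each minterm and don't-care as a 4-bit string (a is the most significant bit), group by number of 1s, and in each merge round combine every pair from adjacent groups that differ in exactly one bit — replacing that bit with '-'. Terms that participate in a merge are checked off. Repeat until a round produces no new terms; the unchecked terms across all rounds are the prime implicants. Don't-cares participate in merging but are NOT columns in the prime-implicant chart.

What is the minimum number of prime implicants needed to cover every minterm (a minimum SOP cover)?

6

size-2^0 implicants → 0000(✓)  0001(✓)  0110(✓)  0111(✓)  1001(✓)  1010  1100(✓)  1101(✓)  1111(✓)
size-2^1 implicants → -001  -111  000-  011-  1-01  11-1  110-
Unchecked terms (primes): -001, -111, 000-, 011-, 1-01, 1010, 11-1, 110-
Minterm coverage:
  m0 ⊆ 000- [E]
  m1 ⊆ -001,000-
  m6 ⊆ 011- [E]
  m7 ⊆ -111,011-
  m9 ⊆ -001,1-01
  m10 ⊆ 1010 [E]
  m12 ⊆ 110- [E]
  m13 ⊆ 1-01,11-1,110-
  m15 ⊆ -111,11-1
E = {000-, 011-, 1010, 110-}
Petrick residual → -001, -111
Cover = b'c'd + bcd + a'b'c' + a'bc + ab'cd' + abc'  |cover|=6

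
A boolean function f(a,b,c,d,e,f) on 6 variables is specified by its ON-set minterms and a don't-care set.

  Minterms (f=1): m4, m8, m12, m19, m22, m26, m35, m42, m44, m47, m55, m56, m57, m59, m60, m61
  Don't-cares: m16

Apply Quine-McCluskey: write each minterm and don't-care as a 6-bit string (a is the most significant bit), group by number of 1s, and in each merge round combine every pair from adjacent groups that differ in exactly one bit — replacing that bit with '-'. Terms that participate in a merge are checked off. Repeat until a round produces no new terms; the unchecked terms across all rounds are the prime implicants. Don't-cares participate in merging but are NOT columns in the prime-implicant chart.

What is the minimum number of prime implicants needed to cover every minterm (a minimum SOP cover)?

12

[col 0] 000100*, 001000*, 001100*, 010000, 010011, 010110, 011010, 100011, 101010, 101100*, 101111, 110111, 111000*, 111001*, 111011*, 111100*, 111101*
[col 1] -01100, 00-100, 001-00, 1-1100, 111-00*, 111-01*, 1110-1, 11100-*, 11110-*
[col 2] 111-0-
Prime implicants: -01100, 00-100, 001-00, 010000, 010011, 010110, 011010, 1-1100, 100011, 101010, 101111, 110111, 111-0-, 1110-1
PI chart (minterm → PIs covering it):
  4 | 00-100  (sole → essential)
  8 | 001-00  (sole → essential)
  12 | -01100,00-100,001-00
  19 | 010011  (sole → essential)
  22 | 010110  (sole → essential)
  26 | 011010  (sole → essential)
  35 | 100011  (sole → essential)
  42 | 101010  (sole → essential)
  44 | -01100,1-1100
  47 | 101111  (sole → essential)
  55 | 110111  (sole → essential)
  56 | 111-0-  (sole → essential)
  57 | 111-0-,1110-1
  59 | 1110-1  (sole → essential)
  60 | 1-1100,111-0-
  61 | 111-0-  (sole → essential)
Essential prime implicants: 00-100, 001-00, 010011, 010110, 011010, 100011, 101010, 101111, 110111, 111-0-, 1110-1
Petrick residual → -01100
Minimum SOP uses 12 PIs: b'cde'f' + a'b'de'f' + a'b'ce'f' + a'bc'd'ef + a'bc'def' + a'bcd'ef' + ab'c'd'ef + ab'cd'ef' + ab'cdef + abc'def + abce' + abcd'f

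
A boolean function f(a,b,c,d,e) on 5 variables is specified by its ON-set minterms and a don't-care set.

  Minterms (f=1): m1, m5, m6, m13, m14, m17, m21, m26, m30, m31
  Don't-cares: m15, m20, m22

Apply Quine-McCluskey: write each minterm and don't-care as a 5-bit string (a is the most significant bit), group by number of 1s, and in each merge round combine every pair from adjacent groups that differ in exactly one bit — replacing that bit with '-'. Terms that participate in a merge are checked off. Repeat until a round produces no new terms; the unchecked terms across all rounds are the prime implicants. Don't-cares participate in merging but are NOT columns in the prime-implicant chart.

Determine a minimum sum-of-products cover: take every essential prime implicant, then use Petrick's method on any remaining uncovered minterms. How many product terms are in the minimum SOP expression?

[col 0] 00001*, 00101*, 00110*, 01101*, 01110*, 01111*, 10001*, 10100*, 10101*, 10110*, 11010*, 11110*, 11111*
[col 1] -0001*, -0101*, -0110*, -1110*, -1111*, 0-101, 0-110*, 00-01*, 011-1, 0111-*, 1-110*, 10-01*, 101-0, 1010-, 11-10, 1111-*
[col 2] --110, -0-01, -111-
Prime implicants: --110, -0-01, -111-, 0-101, 011-1, 101-0, 1010-, 11-10
PI chart (minterm → PIs covering it):
  1 | -0-01  (sole → essential)
  5 | -0-01,0-101
  6 | --110  (sole → essential)
  13 | 0-101,011-1
  14 | --110,-111-
  17 | -0-01  (sole → essential)
  21 | -0-01,1010-
  26 | 11-10  (sole → essential)
  30 | --110,-111-,11-10
  31 | -111-  (sole → essential)
Essential prime implicants: --110, -0-01, -111-, 11-10
Petrick residual → 0-101
Minimum SOP uses 5 PIs: cde' + b'd'e + bcd + a'cd'e + abde'

5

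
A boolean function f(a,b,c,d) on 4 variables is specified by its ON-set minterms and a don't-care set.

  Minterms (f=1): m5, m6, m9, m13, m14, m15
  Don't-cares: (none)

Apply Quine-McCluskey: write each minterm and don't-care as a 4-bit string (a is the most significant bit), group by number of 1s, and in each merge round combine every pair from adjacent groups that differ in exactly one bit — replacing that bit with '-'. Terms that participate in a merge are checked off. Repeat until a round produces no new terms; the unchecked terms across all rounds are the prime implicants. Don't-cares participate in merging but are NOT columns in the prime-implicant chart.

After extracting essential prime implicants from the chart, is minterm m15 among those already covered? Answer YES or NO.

NO

size-2^0 implicants → 0101(✓)  0110(✓)  1001(✓)  1101(✓)  1110(✓)  1111(✓)
size-2^1 implicants → -101  -110  1-01  11-1  111-
Unchecked terms (primes): -101, -110, 1-01, 11-1, 111-
Minterm coverage:
  m5 ⊆ -101 [E]
  m6 ⊆ -110 [E]
  m9 ⊆ 1-01 [E]
  m13 ⊆ -101,1-01,11-1
  m14 ⊆ -110,111-
  m15 ⊆ 11-1,111-
E = {-101, -110, 1-01}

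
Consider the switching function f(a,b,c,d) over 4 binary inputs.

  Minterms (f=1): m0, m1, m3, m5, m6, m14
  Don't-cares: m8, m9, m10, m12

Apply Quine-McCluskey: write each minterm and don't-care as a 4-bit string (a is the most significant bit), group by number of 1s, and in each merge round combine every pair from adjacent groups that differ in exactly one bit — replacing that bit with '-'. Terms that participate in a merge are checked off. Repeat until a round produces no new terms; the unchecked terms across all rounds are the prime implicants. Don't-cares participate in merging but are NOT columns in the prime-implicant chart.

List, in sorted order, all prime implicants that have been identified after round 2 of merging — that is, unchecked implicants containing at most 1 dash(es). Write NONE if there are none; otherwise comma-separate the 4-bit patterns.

-110, 0-01, 00-1

Round 0: 0000✓ 0001✓ 0011✓ 0101✓ 0110✓ 1000✓ 1001✓ 1010✓ 1100✓ 1110✓
Round 1: -000✓ -001✓ -110 0-01 00-1 000-✓ 1-00✓ 1-10✓ 10-0✓ 100-✓ 11-0✓
Round 2: -00- 1--0
PIs = {-00-, -110, 0-01, 00-1, 1--0}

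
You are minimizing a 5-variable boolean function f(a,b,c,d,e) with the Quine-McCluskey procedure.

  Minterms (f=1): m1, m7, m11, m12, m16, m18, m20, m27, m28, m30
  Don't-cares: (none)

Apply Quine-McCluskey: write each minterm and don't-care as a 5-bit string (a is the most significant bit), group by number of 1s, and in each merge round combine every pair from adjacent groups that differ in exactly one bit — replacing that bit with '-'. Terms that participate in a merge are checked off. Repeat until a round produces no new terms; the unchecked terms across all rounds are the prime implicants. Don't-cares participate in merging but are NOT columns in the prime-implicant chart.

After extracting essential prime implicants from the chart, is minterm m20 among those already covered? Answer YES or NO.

size-2^0 implicants → 00001  00111  01011(✓)  01100(✓)  10000(✓)  10010(✓)  10100(✓)  11011(✓)  11100(✓)  11110(✓)
size-2^1 implicants → -1011  -1100  1-100  10-00  100-0  111-0
Unchecked terms (primes): -1011, -1100, 00001, 00111, 1-100, 10-00, 100-0, 111-0
Minterm coverage:
  m1 ⊆ 00001 [E]
  m7 ⊆ 00111 [E]
  m11 ⊆ -1011 [E]
  m12 ⊆ -1100 [E]
  m16 ⊆ 10-00,100-0
  m18 ⊆ 100-0 [E]
  m20 ⊆ 1-100,10-00
  m27 ⊆ -1011 [E]
  m28 ⊆ -1100,1-100,111-0
  m30 ⊆ 111-0 [E]
E = {-1011, -1100, 00001, 00111, 100-0, 111-0}

NO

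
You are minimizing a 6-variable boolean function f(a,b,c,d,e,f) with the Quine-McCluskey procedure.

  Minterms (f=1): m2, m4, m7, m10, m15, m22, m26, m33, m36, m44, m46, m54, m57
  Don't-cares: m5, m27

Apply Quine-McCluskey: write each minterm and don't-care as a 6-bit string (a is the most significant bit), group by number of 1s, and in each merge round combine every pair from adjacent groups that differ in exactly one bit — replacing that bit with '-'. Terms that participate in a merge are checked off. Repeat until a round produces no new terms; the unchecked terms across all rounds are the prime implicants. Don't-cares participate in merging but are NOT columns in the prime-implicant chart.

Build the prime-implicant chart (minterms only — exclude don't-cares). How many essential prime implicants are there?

[col 0] 000010*, 000100*, 000101*, 000111*, 001010*, 001111*, 010110*, 011010*, 011011*, 100001, 100100*, 101100*, 101110*, 110110*, 111001
[col 1] -00100, -10110, 0-1010, 00-010, 00-111, 0001-1, 00010-, 01101-, 10-100, 1011-0
Prime implicants: -00100, -10110, 0-1010, 00-010, 00-111, 0001-1, 00010-, 01101-, 10-100, 100001, 1011-0, 111001
PI chart (minterm → PIs covering it):
  2 | 00-010  (sole → essential)
  4 | -00100,00010-
  7 | 00-111,0001-1
  10 | 0-1010,00-010
  15 | 00-111  (sole → essential)
  22 | -10110  (sole → essential)
  26 | 0-1010,01101-
  33 | 100001  (sole → essential)
  36 | -00100,10-100
  44 | 10-100,1011-0
  46 | 1011-0  (sole → essential)
  54 | -10110  (sole → essential)
  57 | 111001  (sole → essential)
Essential prime implicants: -10110, 00-010, 00-111, 100001, 1011-0, 111001

6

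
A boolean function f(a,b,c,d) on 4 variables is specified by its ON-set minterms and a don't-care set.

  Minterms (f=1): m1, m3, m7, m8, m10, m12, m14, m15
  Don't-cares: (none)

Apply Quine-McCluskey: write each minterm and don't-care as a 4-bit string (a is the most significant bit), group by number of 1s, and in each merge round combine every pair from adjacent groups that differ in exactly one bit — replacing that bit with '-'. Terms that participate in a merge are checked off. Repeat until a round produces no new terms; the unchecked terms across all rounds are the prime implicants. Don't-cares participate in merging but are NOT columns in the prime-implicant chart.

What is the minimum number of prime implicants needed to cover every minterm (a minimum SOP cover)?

3

size-2^0 implicants → 0001(✓)  0011(✓)  0111(✓)  1000(✓)  1010(✓)  1100(✓)  1110(✓)  1111(✓)
size-2^1 implicants → -111  0-11  00-1  1-00(✓)  1-10(✓)  10-0(✓)  11-0(✓)  111-
size-2^2 implicants → 1--0
Unchecked terms (primes): -111, 0-11, 00-1, 1--0, 111-
Minterm coverage:
  m1 ⊆ 00-1 [E]
  m3 ⊆ 0-11,00-1
  m7 ⊆ -111,0-11
  m8 ⊆ 1--0 [E]
  m10 ⊆ 1--0 [E]
  m12 ⊆ 1--0 [E]
  m14 ⊆ 1--0,111-
  m15 ⊆ -111,111-
E = {00-1, 1--0}
Petrick residual → -111
Cover = bcd + a'b'd + ad'  |cover|=3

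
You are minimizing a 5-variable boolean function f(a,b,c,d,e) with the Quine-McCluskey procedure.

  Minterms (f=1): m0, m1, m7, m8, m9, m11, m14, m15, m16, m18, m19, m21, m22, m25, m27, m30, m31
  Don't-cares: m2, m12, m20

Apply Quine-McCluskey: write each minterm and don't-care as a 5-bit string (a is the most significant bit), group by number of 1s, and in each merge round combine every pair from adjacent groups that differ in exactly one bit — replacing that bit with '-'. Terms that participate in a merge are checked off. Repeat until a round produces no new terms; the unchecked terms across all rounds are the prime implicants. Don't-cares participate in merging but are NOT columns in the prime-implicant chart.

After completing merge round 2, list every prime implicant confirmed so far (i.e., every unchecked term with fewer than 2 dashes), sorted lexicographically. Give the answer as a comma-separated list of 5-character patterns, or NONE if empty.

Round 0: 00000✓ 00001✓ 00010✓ 00111✓ 01000✓ 01001✓ 01011✓ 01100✓ 01110✓ 01111✓ 10000✓ 10010✓ 10011✓ 10100✓ 10101✓ 10110✓ 11001✓ 11011✓ 11110✓ 11111✓
Round 1: -0000✓ -0010✓ -1001✓ -1011✓ -1110✓ -1111✓ 0-000✓ 0-001✓ 0-111 000-0✓ 0000-✓ 01-00 01-11✓ 010-1✓ 0100-✓ 011-0 0111-✓ 1-011 1-110 10-00✓ 10-10✓ 100-0✓ 1001- 101-0✓ 1010- 11-11✓ 110-1✓ 1111-✓
Round 2: -00-0 -1-11 -10-1 -111- 0-00- 10--0
PIs = {-00-0, -1-11, -10-1, -111-, 0-00-, 0-111, 01-00, 011-0, 1-011, 1-110, 10--0, 1001-, 1010-}

0-111, 01-00, 011-0, 1-011, 1-110, 1001-, 1010-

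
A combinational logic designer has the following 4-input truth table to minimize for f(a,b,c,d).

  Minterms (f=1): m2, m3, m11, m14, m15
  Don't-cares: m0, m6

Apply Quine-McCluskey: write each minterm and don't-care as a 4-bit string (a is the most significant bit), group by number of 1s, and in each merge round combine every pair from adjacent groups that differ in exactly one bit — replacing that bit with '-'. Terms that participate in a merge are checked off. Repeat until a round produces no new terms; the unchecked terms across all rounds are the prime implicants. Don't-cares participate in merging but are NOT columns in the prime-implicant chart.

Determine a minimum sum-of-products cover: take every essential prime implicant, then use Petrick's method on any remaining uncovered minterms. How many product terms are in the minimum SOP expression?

3

Round 0: 0000✓ 0010✓ 0011✓ 0110✓ 1011✓ 1110✓ 1111✓
Round 1: -011 -110 0-10 00-0 001- 1-11 111-
PIs = {-011, -110, 0-10, 00-0, 001-, 1-11, 111-}
Coverage chart:
  m2: 0-10,00-0,001-
  m3: -011,001-
  m11: -011,1-11
  m14: -110,111-
  m15: 1-11,111-
(no essential prime implicants)
Petrick residual → -011, 0-10, 111-
Min cover (3 terms): b'cd + a'cd' + abc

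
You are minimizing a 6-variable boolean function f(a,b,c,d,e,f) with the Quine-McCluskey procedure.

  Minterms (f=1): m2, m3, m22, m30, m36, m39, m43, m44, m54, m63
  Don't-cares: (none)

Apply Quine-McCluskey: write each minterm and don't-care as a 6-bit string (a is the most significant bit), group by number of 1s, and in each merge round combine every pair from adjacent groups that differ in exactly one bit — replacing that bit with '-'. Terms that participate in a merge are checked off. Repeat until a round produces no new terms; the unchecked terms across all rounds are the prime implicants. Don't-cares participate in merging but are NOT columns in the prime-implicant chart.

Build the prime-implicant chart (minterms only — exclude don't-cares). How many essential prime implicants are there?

7

[col 0] 000010*, 000011*, 010110*, 011110*, 100100*, 100111, 101011, 101100*, 110110*, 111111
[col 1] -10110, 00001-, 01-110, 10-100
Prime implicants: -10110, 00001-, 01-110, 10-100, 100111, 101011, 111111
PI chart (minterm → PIs covering it):
  2 | 00001-  (sole → essential)
  3 | 00001-  (sole → essential)
  22 | -10110,01-110
  30 | 01-110  (sole → essential)
  36 | 10-100  (sole → essential)
  39 | 100111  (sole → essential)
  43 | 101011  (sole → essential)
  44 | 10-100  (sole → essential)
  54 | -10110  (sole → essential)
  63 | 111111  (sole → essential)
Essential prime implicants: -10110, 00001-, 01-110, 10-100, 100111, 101011, 111111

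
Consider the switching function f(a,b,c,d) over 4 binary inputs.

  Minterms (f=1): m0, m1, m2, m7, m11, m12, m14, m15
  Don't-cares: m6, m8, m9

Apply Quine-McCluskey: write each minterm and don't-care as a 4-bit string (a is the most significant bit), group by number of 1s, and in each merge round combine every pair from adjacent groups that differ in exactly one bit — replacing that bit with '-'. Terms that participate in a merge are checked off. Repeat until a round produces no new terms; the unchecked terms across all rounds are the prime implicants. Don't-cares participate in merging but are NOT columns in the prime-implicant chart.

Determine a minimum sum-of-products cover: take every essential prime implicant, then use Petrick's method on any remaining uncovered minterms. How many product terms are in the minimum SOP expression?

Round 0: 0000✓ 0001✓ 0010✓ 0110✓ 0111✓ 1000✓ 1001✓ 1011✓ 1100✓ 1110✓ 1111✓
Round 1: -000✓ -001✓ -110✓ -111✓ 0-10 00-0 000-✓ 011-✓ 1-00 1-11 10-1 100-✓ 11-0 111-✓
Round 2: -00- -11-
PIs = {-00-, -11-, 0-10, 00-0, 1-00, 1-11, 10-1, 11-0}
Coverage chart:
  m0: -00-,00-0
  m1: -00- ←essential
  m2: 0-10,00-0
  m7: -11- ←essential
  m11: 1-11,10-1
  m12: 1-00,11-0
  m14: -11-,11-0
  m15: -11-,1-11
Essential: -00-, -11-
Petrick residual → 0-10, 1-00, 1-11
Min cover (5 terms): b'c' + bc + a'cd' + ac'd' + acd

5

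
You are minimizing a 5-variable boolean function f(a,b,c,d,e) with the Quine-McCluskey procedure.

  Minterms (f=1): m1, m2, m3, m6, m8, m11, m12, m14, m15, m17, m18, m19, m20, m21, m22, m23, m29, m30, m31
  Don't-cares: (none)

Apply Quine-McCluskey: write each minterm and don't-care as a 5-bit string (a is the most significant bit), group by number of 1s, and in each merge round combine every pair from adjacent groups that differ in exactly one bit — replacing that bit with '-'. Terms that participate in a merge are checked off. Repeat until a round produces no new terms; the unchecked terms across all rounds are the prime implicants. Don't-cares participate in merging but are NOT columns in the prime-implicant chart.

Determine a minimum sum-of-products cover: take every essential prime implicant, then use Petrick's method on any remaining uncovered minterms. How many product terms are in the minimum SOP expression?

7

[col 0] 00001*, 00010*, 00011*, 00110*, 01000*, 01011*, 01100*, 01110*, 01111*, 10001*, 10010*, 10011*, 10100*, 10101*, 10110*, 10111*, 11101*, 11110*, 11111*
[col 1] -0001*, -0010*, -0011*, -0110*, -1110*, -1111*, 0-011, 0-110*, 00-10*, 000-1*, 0001-*, 01-00, 01-11, 011-0, 0111-*, 1-101*, 1-110*, 1-111*, 10-01*, 10-10*, 10-11*, 100-1*, 1001-*, 101-0*, 101-1*, 1010-*, 1011-*, 111-1*, 1111-*
[col 2] --110, -0-10, -00-1, -001-, -111-, 1-1-1, 1-11-, 10--1, 10-1-, 101--
Prime implicants: --110, -0-10, -00-1, -001-, -111-, 0-011, 01-00, 01-11, 011-0, 1-1-1, 1-11-, 10--1, 10-1-, 101--
PI chart (minterm → PIs covering it):
  1 | -00-1  (sole → essential)
  2 | -0-10,-001-
  3 | -00-1,-001-,0-011
  6 | --110,-0-10
  8 | 01-00  (sole → essential)
  11 | 0-011,01-11
  12 | 01-00,011-0
  14 | --110,-111-,011-0
  15 | -111-,01-11
  17 | -00-1,10--1
  18 | -0-10,-001-,10-1-
  19 | -00-1,-001-,10--1,10-1-
  20 | 101--  (sole → essential)
  21 | 1-1-1,10--1,101--
  22 | --110,-0-10,1-11-,10-1-,101--
  23 | 1-1-1,1-11-,10--1,10-1-,101--
  29 | 1-1-1  (sole → essential)
  30 | --110,-111-,1-11-
  31 | -111-,1-1-1,1-11-
Essential prime implicants: -00-1, 01-00, 1-1-1, 101--
Petrick residual → --110, -0-10, 01-11
Minimum SOP uses 7 PIs: cde' + b'de' + b'c'e + a'bd'e' + a'bde + ace + ab'c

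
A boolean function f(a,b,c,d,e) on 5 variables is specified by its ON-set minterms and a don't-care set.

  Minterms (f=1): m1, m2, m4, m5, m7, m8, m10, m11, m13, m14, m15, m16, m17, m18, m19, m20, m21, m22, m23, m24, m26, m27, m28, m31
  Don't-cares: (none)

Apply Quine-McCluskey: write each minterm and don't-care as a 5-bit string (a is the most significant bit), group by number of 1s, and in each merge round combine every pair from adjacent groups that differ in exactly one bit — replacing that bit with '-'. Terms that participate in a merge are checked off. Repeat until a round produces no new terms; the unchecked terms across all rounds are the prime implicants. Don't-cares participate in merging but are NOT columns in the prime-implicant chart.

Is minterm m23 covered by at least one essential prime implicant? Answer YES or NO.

Round 0: 00001✓ 00010✓ 00100✓ 00101✓ 00111✓ 01000✓ 01010✓ 01011✓ 01101✓ 01110✓ 01111✓ 10000✓ 10001✓ 10010✓ 10011✓ 10100✓ 10101✓ 10110✓ 10111✓ 11000✓ 11010✓ 11011✓ 11100✓ 11111✓
Round 1: -0001✓ -0010✓ -0100✓ -0101✓ -0111✓ -1000✓ -1010✓ -1011✓ -1111✓ 0-010✓ 0-101✓ 0-111✓ 00-01✓ 001-1✓ 0010-✓ 01-10✓ 01-11✓ 010-0✓ 0101-✓ 011-1✓ 0111-✓ 1-000✓ 1-010✓ 1-011✓ 1-100✓ 1-111✓ 10-00✓ 10-01✓ 10-10✓ 10-11✓ 100-0✓ 100-1✓ 1000-✓ 1001-✓ 101-0✓ 101-1✓ 1010-✓ 1011-✓ 11-00✓ 11-11✓ 110-0✓ 1101-✓
Round 2: --010 --111 -0-01 -01-1 -010- -1-11 -10-0 -101- 0-1-1 01-1- 1--00 1--11 1-0-0 1-01- 10--0✓ 10--1✓ 10-0-✓ 10-1-✓ 100--✓ 101--✓
Round 3: 10---
PIs = {--010, --111, -0-01, -01-1, -010-, -1-11, -10-0, -101-, 0-1-1, 01-1-, 1--00, 1--11, 1-0-0, 1-01-, 10---}
Coverage chart:
  m1: -0-01 ←essential
  m2: --010 ←essential
  m4: -010- ←essential
  m5: -0-01,-01-1,-010-,0-1-1
  m7: --111,-01-1,0-1-1
  m8: -10-0 ←essential
  m10: --010,-10-0,-101-,01-1-
  m11: -1-11,-101-,01-1-
  m13: 0-1-1 ←essential
  m14: 01-1- ←essential
  m15: --111,-1-11,0-1-1,01-1-
  m16: 1--00,1-0-0,10---
  m17: -0-01,10---
  m18: --010,1-0-0,1-01-,10---
  m19: 1--11,1-01-,10---
  m20: -010-,1--00,10---
  m21: -0-01,-01-1,-010-,10---
  m22: 10--- ←essential
  m23: --111,-01-1,1--11,10---
  m24: -10-0,1--00,1-0-0
  m26: --010,-10-0,-101-,1-0-0,1-01-
  m27: -1-11,-101-,1--11,1-01-
  m28: 1--00 ←essential
  m31: --111,-1-11,1--11
Essential: --010, -0-01, -010-, -10-0, 0-1-1, 01-1-, 1--00, 10---

YES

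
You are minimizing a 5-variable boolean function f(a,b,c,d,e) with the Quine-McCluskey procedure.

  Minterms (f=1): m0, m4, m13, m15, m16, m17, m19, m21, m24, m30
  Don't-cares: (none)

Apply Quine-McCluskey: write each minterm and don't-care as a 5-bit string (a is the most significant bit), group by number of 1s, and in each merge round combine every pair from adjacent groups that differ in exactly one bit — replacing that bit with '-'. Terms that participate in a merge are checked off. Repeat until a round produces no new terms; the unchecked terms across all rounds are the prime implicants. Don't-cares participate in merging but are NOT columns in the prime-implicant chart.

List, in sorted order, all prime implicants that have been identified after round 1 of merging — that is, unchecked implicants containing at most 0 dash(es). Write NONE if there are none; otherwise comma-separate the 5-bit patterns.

11110

[col 0] 00000*, 00100*, 01101*, 01111*, 10000*, 10001*, 10011*, 10101*, 11000*, 11110
[col 1] -0000, 00-00, 011-1, 1-000, 10-01, 100-1, 1000-
Prime implicants: -0000, 00-00, 011-1, 1-000, 10-01, 100-1, 1000-, 11110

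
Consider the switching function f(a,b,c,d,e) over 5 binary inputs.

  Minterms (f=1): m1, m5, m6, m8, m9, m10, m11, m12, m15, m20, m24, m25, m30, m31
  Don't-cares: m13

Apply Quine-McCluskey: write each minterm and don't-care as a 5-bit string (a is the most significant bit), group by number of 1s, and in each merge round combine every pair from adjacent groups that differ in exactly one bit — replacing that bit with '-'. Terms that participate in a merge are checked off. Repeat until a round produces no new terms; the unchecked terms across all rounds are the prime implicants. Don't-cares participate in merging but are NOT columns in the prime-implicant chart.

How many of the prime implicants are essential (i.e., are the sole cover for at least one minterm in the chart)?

Round 0: 00001✓ 00101✓ 00110 01000✓ 01001✓ 01010✓ 01011✓ 01100✓ 01101✓ 01111✓ 10100 11000✓ 11001✓ 11110✓ 11111✓
Round 1: -1000✓ -1001✓ -1111 0-001✓ 0-101✓ 00-01✓ 01-00✓ 01-01✓ 01-11✓ 010-0✓ 010-1✓ 0100-✓ 0101-✓ 011-1✓ 0110-✓ 1100-✓ 1111-
Round 2: -100- 0--01 01--1 01-0- 010--
PIs = {-100-, -1111, 0--01, 00110, 01--1, 01-0-, 010--, 10100, 1111-}
Coverage chart:
  m1: 0--01 ←essential
  m5: 0--01 ←essential
  m6: 00110 ←essential
  m8: -100-,01-0-,010--
  m9: -100-,0--01,01--1,01-0-,010--
  m10: 010-- ←essential
  m11: 01--1,010--
  m12: 01-0- ←essential
  m15: -1111,01--1
  m20: 10100 ←essential
  m24: -100- ←essential
  m25: -100- ←essential
  m30: 1111- ←essential
  m31: -1111,1111-
Essential: -100-, 0--01, 00110, 01-0-, 010--, 10100, 1111-

7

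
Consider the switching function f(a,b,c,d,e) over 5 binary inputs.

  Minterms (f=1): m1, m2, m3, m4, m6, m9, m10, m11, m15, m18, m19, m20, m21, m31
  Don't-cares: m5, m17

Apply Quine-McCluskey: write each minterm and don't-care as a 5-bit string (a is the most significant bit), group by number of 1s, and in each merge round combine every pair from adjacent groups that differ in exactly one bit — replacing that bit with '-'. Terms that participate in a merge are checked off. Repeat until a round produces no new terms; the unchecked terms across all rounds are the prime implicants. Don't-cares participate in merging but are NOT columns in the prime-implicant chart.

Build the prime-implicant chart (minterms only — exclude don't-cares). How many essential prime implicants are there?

5

size-2^0 implicants → 00001(✓)  00010(✓)  00011(✓)  00100(✓)  00101(✓)  00110(✓)  01001(✓)  01010(✓)  01011(✓)  01111(✓)  10001(✓)  10010(✓)  10011(✓)  10100(✓)  10101(✓)  11111(✓)
size-2^1 implicants → -0001(✓)  -0010(✓)  -0011(✓)  -0100(✓)  -0101(✓)  -1111  0-001(✓)  0-010(✓)  0-011(✓)  00-01(✓)  00-10  000-1(✓)  0001-(✓)  001-0  0010-(✓)  01-11  010-1(✓)  0101-(✓)  10-01(✓)  100-1(✓)  1001-(✓)  1010-(✓)
size-2^2 implicants → -0-01  -00-1  -001-  -010-  0-0-1  0-01-
Unchecked terms (primes): -0-01, -00-1, -001-, -010-, -1111, 0-0-1, 0-01-, 00-10, 001-0, 01-11
Minterm coverage:
  m1 ⊆ -0-01,-00-1,0-0-1
  m2 ⊆ -001-,0-01-,00-10
  m3 ⊆ -00-1,-001-,0-0-1,0-01-
  m4 ⊆ -010-,001-0
  m6 ⊆ 00-10,001-0
  m9 ⊆ 0-0-1 [E]
  m10 ⊆ 0-01- [E]
  m11 ⊆ 0-0-1,0-01-,01-11
  m15 ⊆ -1111,01-11
  m18 ⊆ -001- [E]
  m19 ⊆ -00-1,-001-
  m20 ⊆ -010- [E]
  m21 ⊆ -0-01,-010-
  m31 ⊆ -1111 [E]
E = {-001-, -010-, -1111, 0-0-1, 0-01-}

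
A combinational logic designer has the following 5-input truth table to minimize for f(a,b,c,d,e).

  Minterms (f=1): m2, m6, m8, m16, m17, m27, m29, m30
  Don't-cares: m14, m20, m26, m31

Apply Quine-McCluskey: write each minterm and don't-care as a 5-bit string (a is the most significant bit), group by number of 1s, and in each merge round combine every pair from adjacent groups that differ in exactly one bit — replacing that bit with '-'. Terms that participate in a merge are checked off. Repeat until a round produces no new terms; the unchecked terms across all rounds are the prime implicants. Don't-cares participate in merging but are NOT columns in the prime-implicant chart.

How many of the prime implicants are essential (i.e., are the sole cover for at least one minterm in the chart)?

Round 0: 00010✓ 00110✓ 01000 01110✓ 10000✓ 10001✓ 10100✓ 11010✓ 11011✓ 11101✓ 11110✓ 11111✓
Round 1: -1110 0-110 00-10 10-00 1000- 11-10✓ 11-11✓ 1101-✓ 111-1 1111-✓
Round 2: 11-1-
PIs = {-1110, 0-110, 00-10, 01000, 10-00, 1000-, 11-1-, 111-1}
Coverage chart:
  m2: 00-10 ←essential
  m6: 0-110,00-10
  m8: 01000 ←essential
  m16: 10-00,1000-
  m17: 1000- ←essential
  m27: 11-1- ←essential
  m29: 111-1 ←essential
  m30: -1110,11-1-
Essential: 00-10, 01000, 1000-, 11-1-, 111-1

5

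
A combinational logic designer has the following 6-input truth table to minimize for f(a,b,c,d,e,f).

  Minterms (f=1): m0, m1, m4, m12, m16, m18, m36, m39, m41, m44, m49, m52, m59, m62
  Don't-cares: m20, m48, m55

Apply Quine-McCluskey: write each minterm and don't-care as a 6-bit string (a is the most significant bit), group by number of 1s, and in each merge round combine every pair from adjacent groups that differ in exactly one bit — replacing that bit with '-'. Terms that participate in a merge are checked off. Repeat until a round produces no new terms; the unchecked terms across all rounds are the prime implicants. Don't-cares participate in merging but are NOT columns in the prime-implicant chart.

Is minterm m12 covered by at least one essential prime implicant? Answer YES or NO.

YES

Round 0: 000000✓ 000001✓ 000100✓ 001100✓ 010000✓ 010010✓ 010100✓ 100100✓ 100111✓ 101001 101100✓ 110000✓ 110001✓ 110100✓ 110111✓ 111011 111110
Round 1: -00100✓ -01100✓ -10000✓ -10100✓ 0-0000✓ 0-0100✓ 00-100✓ 000-00✓ 00000- 010-00✓ 0100-0 1-0100✓ 1-0111 10-100✓ 110-00✓ 11000-
Round 2: --0100 -0-100 -10-00 0-0-00
PIs = {--0100, -0-100, -10-00, 0-0-00, 00000-, 0100-0, 1-0111, 101001, 11000-, 111011, 111110}
Coverage chart:
  m0: 0-0-00,00000-
  m1: 00000- ←essential
  m4: --0100,-0-100,0-0-00
  m12: -0-100 ←essential
  m16: -10-00,0-0-00,0100-0
  m18: 0100-0 ←essential
  m36: --0100,-0-100
  m39: 1-0111 ←essential
  m41: 101001 ←essential
  m44: -0-100 ←essential
  m49: 11000- ←essential
  m52: --0100,-10-00
  m59: 111011 ←essential
  m62: 111110 ←essential
Essential: -0-100, 00000-, 0100-0, 1-0111, 101001, 11000-, 111011, 111110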